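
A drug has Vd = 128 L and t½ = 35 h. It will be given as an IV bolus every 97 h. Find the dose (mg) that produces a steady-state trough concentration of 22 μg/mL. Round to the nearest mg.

τ/t½ = 97/35 ≈ 2.7714, so f = (1/2)^(97/35) ≈ 0.146459.
Cmin,ss = (D/Vd)·f/(1−f), so D = Cmin,ss·Vd·(1−f)/f.
D = 22 × 128 × (1−f)/f ≈ 22 × 128 × 5.82785 ≈ 16411.23 mg.

16411 mg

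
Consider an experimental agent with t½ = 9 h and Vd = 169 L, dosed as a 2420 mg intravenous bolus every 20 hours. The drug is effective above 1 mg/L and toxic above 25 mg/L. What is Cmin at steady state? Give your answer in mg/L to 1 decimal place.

τ/t½ = 20/9 ≈ 2.2222, so fraction remaining f = (1/2)^(20/9) ≈ 0.2143.
Accumulation ratio R = 1/(1 − f) ≈ 1/0.7857 ≈ 1.2728.
Each bolus raises the concentration by D/Vd = 2420/169 ≈ 14.320 mg/L.
Cmax,ss = C₀/(1 − f) ≈ 14.320/0.7857 ≈ 18.226 mg/L.
Steady-state trough Cmin,ss = Cmax,ss·f ≈ 18.226 × 0.2143 ≈ 3.906 mg/L.
Trough 3.9 mg/L vs MEC 1 mg/L: adequate.

3.9 mg/L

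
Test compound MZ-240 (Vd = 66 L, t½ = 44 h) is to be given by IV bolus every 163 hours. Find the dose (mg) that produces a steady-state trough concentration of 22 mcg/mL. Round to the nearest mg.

17478 mg

τ/t½ = 163/44 ≈ 3.7045, so f = (1/2)^(163/44) ≈ 0.076704.
Cmin,ss = (D/Vd)·f/(1−f), so D = Cmin,ss·Vd·(1−f)/f.
D = 22 × 66 × (1−f)/f ≈ 22 × 66 × 12.03713 ≈ 17477.91 mg.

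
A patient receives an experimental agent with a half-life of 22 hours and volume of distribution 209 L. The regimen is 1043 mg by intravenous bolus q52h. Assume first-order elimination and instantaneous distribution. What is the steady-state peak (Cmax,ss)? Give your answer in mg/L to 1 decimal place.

6.2 mg/L

τ/t½ = 52/22 ≈ 2.3636, so fraction remaining f = (1/2)^(52/22) ≈ 0.1943.
Accumulation ratio R = 1/(1 − f) ≈ 1/0.8057 ≈ 1.2412.
Single-dose peak C₀ = D/Vd = 1043/209 ≈ 4.990 mg/L.
Cmax,ss = C₀/(1 − f) ≈ 4.990/0.8057 ≈ 6.193 mg/L.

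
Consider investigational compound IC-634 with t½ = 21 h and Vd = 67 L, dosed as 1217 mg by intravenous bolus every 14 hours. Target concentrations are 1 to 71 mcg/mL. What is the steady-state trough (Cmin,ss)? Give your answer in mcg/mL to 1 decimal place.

30.9 mcg/mL

k = ln2/t½ = ln2/21 ≈ 0.033007 h⁻¹; fraction remaining f = e^(−kτ) = e^(−0.033007×14) ≈ 0.6300.
Accumulation ratio R = 1/(1 − f) ≈ 1/0.3700 ≈ 2.7027.
Single-dose peak C₀ = D/Vd = 1217/67 ≈ 18.164 mcg/mL.
Steady-state peak Cmax,ss = C₀·R ≈ 18.164 × 2.7027 ≈ 49.092 mcg/mL.
Steady-state trough Cmin,ss = Cmax,ss·f ≈ 49.092 × 0.6300 ≈ 30.928 mcg/mL.
Trough 30.9 mcg/mL vs MEC 1 mcg/mL: adequate.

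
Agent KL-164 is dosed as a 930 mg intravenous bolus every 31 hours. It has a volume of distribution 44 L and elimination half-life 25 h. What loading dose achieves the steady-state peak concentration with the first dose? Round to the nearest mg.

f = (1/2)^(31/25) ≈ 0.423373; accumulation ratio R = 1/(1−f) ≈ 1.73422.
Loading dose to hit Cmax,ss on first dose: D_load = D_maint·R ≈ 930 × 1.73422 ≈ 1612.82 mg.

1613 mg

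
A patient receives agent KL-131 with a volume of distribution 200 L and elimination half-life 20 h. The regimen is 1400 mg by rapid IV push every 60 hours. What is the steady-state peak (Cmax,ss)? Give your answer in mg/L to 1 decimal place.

8.0 mg/L

τ = 60 h = 3 half-lives, so f = (1/2)^3 = 0.125.
At steady state, R = 1/(1 − 0.125) = 8/7.
Single-dose peak C₀ = D/Vd = 1400/200 = 7 mg/L.
Steady-state peak Cmax,ss = C₀·R = 7 × 8/7 ≈ 8.000 mg/L.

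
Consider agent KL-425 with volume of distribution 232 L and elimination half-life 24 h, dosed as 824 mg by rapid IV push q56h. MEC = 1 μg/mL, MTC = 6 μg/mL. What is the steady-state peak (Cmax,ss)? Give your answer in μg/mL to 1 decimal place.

k = ln2/t½ = ln2/24 ≈ 0.028881 h⁻¹; fraction remaining f = e^(−kτ) = e^(−0.028881×56) ≈ 0.1984.
At steady state, accumulation factor R = 1/(1 − e^(−kτ)) ≈ 1.2475.
Single-dose peak C₀ = D/Vd = 824/232 ≈ 3.552 μg/mL.
Cmax,ss = C₀/(1 − f) ≈ 3.552/0.8016 ≈ 4.431 μg/mL.
Peak 4.4 μg/mL vs MTC 6 μg/mL: below toxic threshold.

4.4 μg/mL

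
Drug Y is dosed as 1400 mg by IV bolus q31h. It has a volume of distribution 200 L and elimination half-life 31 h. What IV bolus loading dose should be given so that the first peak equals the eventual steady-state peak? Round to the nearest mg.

f = (1/2)^(31/31) ≈ 0.500000; accumulation ratio R = 1/(1−f) ≈ 2.00000.
Loading dose to hit Cmax,ss on first dose: D_load = D_maint·R ≈ 1400 × 2.00000 ≈ 2800.00 mg.

2800 mg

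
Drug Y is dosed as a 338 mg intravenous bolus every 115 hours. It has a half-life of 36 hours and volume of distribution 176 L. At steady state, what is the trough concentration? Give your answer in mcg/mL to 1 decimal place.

0.2 mcg/mL

τ/t½ = 115/36 ≈ 3.1944, so fraction remaining f = (1/2)^(115/36) ≈ 0.1092.
At steady state, accumulation factor R = 1/(1 − e^(−kτ)) ≈ 1.1226.
Single-dose peak C₀ = D/Vd = 338/176 ≈ 1.920 mcg/mL.
Steady-state peak Cmax,ss = C₀·R ≈ 1.920 × 1.1226 ≈ 2.155 mcg/mL.
Steady-state trough Cmin,ss = Cmax,ss·f ≈ 2.155 × 0.1092 ≈ 0.235 mcg/mL.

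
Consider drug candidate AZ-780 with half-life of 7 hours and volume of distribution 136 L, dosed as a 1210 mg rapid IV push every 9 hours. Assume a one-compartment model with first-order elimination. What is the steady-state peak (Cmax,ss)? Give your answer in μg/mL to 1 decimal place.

k = ln2/t½ = ln2/7 ≈ 0.099021 h⁻¹; fraction remaining f = e^(−kτ) = e^(−0.099021×9) ≈ 0.4102.
At steady state, accumulation factor R = 1/(1 − e^(−kτ)) ≈ 1.6955.
Each bolus raises the concentration by D/Vd = 1210/136 ≈ 8.897 μg/mL.
Steady-state peak Cmax,ss = C₀·R ≈ 8.897 × 1.6955 ≈ 15.085 μg/mL.

15.1 μg/mL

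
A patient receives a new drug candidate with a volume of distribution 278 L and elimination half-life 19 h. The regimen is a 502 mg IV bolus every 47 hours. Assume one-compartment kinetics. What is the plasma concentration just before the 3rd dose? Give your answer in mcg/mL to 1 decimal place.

0.4 mcg/mL

f = (1/2)^(τ/t½) = (1/2)^(47/19) ≈ 0.1800.
C₀ = D/Vd = 502/278 ≈ 1.806 mcg/mL.
Before the 3rd dose, 2 doses have been given. Superposition: Cmin = C₀·(f + f²).
≈ 1.806 × (0.1800 + 0.0324) ≈ 1.806 × 0.2124 ≈ 0.384 mcg/mL.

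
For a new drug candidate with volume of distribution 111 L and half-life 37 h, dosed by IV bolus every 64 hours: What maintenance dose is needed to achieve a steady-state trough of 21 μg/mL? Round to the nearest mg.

5400 mg

τ/t½ = 64/37 ≈ 1.7297, so f = (1/2)^(64/37) ≈ 0.301508.
Cmin,ss = (D/Vd)·f/(1−f), so D = Cmin,ss·Vd·(1−f)/f.
D = 21 × 111 × (1−f)/f ≈ 21 × 111 × 2.31666 ≈ 5400.13 mg.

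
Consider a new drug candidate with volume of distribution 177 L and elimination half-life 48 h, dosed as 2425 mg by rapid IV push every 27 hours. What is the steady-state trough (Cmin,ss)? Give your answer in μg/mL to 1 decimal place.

Over one 27-h interval, 27/48 ≈ 0.5625 half-lives elapse, leaving f ≈ 0.6771 of each dose.
At steady state, accumulation factor R = 1/(1 − e^(−kτ)) ≈ 3.0969.
Each bolus raises the concentration by D/Vd = 2425/177 ≈ 13.701 μg/mL.
Cmax,ss = C₀/(1 − f) ≈ 13.701/0.3229 ≈ 42.431 μg/mL.
Steady-state trough Cmin,ss = Cmax,ss·f ≈ 42.431 × 0.6771 ≈ 28.730 μg/mL.

28.7 μg/mL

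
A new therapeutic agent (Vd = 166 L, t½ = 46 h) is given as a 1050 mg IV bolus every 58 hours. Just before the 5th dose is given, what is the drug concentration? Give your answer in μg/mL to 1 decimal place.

4.4 μg/mL

f = (1/2)^(τ/t½) = (1/2)^(58/46) ≈ 0.4173.
C₀ = D/Vd = 1050/166 ≈ 6.325 μg/mL.
Before the 5th dose, 4 doses have been given. Superposition: Cmin = C₀·(f + f² + … + f^4).
≈ 6.325 × (0.4173 + 0.1741 + 0.0727 + 0.0303) ≈ 6.325 × 0.6944 ≈ 4.392 μg/mL.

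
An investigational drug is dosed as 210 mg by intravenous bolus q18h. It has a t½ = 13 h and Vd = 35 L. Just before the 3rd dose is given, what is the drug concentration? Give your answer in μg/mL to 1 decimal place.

f = (1/2)^(τ/t½) = (1/2)^(18/13) ≈ 0.3830.
C₀ = D/Vd = 210/35 ≈ 6.000 μg/mL.
Before the 3rd dose, 2 doses have been given. Superposition: Cmin = C₀·(f + f²).
≈ 6.000 × (0.3830 + 0.1467) ≈ 6.000 × 0.5297 ≈ 3.178 μg/mL.

3.2 μg/mL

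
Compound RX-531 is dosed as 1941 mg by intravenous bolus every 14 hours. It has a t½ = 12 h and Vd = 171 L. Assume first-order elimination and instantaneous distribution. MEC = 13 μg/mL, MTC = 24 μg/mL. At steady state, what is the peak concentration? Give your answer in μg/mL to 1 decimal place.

τ/t½ = 14/12 ≈ 1.1667, so fraction remaining f = (1/2)^(14/12) ≈ 0.4454.
At steady state, accumulation factor R = 1/(1 − e^(−kτ)) ≈ 1.8031.
Each bolus raises the concentration by D/Vd = 1941/171 ≈ 11.351 μg/mL.
Steady-state peak Cmax,ss = C₀·R ≈ 11.351 × 1.8031 ≈ 20.467 μg/mL.
Peak 20.5 μg/mL vs MTC 24 μg/mL: below toxic threshold.

20.5 μg/mL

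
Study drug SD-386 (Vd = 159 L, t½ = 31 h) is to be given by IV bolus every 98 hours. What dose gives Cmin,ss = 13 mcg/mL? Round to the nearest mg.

16425 mg

τ/t½ = 98/31 ≈ 3.1613, so f = (1/2)^(98/31) ≈ 0.111778.
Cmin,ss = (D/Vd)·f/(1−f), so D = Cmin,ss·Vd·(1−f)/f.
D = 13 × 159 × (1−f)/f ≈ 13 × 159 × 7.94630 ≈ 16425.00 mg.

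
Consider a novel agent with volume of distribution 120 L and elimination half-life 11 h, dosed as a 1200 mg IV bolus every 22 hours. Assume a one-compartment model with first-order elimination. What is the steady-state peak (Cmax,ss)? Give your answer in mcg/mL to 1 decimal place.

13.3 mcg/mL

τ = 22 h = 2 half-lives, so f = (1/2)^2 = 0.25.
Accumulation ratio R = 1/(1 − f) = 1/0.75 = 4/3.
Single-dose peak C₀ = D/Vd = 1200/120 = 10 mcg/mL.
Steady-state peak Cmax,ss = C₀·R = 10 × 4/3 ≈ 13.333 mcg/mL.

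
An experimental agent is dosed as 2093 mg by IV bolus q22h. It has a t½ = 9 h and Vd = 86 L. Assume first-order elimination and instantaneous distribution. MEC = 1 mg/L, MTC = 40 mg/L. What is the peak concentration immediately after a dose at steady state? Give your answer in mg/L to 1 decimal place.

29.8 mg/L

k = ln2/t½ = ln2/9 ≈ 0.077016 h⁻¹; fraction remaining f = e^(−kτ) = e^(−0.077016×22) ≈ 0.1837.
Accumulation ratio R = 1/(1 − f) ≈ 1/0.8163 ≈ 1.2250.
Each bolus raises the concentration by D/Vd = 2093/86 ≈ 24.337 mg/L.
Cmax,ss = C₀/(1 − f) ≈ 24.337/0.8163 ≈ 29.814 mg/L.
Peak 29.8 mg/L vs MTC 40 mg/L: below toxic threshold.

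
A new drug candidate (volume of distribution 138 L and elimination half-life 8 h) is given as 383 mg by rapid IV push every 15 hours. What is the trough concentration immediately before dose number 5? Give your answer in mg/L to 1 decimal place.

f = (1/2)^(τ/t½) = (1/2)^(15/8) ≈ 0.2726.
C₀ = D/Vd = 383/138 ≈ 2.775 mg/L.
Before the 5th dose, 4 doses have been given. Superposition: Cmin = C₀·(f + f² + … + f^4).
≈ 2.775 × (0.2726 + 0.0743 + 0.0203 + 0.0055) ≈ 2.775 × 0.3727 ≈ 1.034 mg/L.

1.0 mg/L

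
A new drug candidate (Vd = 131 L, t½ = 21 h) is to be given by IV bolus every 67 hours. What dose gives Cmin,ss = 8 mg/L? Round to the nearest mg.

τ/t½ = 67/21 ≈ 3.1905, so f = (1/2)^(67/21) ≈ 0.109540.
Cmin,ss = (D/Vd)·f/(1−f), so D = Cmin,ss·Vd·(1−f)/f.
D = 8 × 131 × (1−f)/f ≈ 8 × 131 × 8.12909 ≈ 8519.29 mg.

8519 mg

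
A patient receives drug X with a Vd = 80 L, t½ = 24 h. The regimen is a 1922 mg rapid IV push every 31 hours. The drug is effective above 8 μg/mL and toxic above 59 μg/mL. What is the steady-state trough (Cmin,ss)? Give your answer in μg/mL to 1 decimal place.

τ/t½ = 31/24 ≈ 1.2917, so fraction remaining f = (1/2)^(31/24) ≈ 0.4085.
Single-dose peak C₀ = D/Vd = 1922/80 ≈ 24.025 μg/mL.
Steady-state trough Cmin,ss = C₀·f/(1−f) ≈ 24.025 × 0.4085/0.5915 ≈ 16.592 μg/mL.
Trough 16.6 μg/mL vs MEC 8 μg/mL: adequate.

16.6 μg/mL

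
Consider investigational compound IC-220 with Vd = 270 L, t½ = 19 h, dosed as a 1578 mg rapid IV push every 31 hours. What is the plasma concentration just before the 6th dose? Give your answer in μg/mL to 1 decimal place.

f = (1/2)^(τ/t½) = (1/2)^(31/19) ≈ 0.3227.
C₀ = D/Vd = 1578/270 ≈ 5.844 μg/mL.
Before the 6th dose, 5 doses have been given. Superposition: Cmin = C₀·(f + f² + … + f^5).
≈ 5.844 × (0.3227 + 0.1041 + 0.0336 + 0.0108 + 0.0035) ≈ 5.844 × 0.4747 ≈ 2.774 μg/mL.

2.8 μg/mL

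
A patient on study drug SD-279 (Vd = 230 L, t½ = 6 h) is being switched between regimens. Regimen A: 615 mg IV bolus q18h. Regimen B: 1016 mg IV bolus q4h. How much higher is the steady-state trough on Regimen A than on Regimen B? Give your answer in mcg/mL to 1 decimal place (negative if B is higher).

Regimen A: f = (1/2)^(18/6) ≈ 0.1250; Cmin,ss = (615/230)·f/(1−f) ≈ 0.382 mcg/mL.
Regimen B: f = (1/2)^(4/6) ≈ 0.6300; Cmin,ss = (1016/230)·f/(1−f) ≈ 7.522 mcg/mL.
Difference ≈ 0.382 − 7.522 ≈ -7.140 mcg/mL.

-7.1 mcg/mL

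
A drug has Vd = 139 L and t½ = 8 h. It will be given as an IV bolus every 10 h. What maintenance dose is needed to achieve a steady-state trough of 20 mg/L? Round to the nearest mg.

3832 mg

τ/t½ = 10/8 ≈ 1.25, so f = (1/2)^(10/8) ≈ 0.420448.
Cmin,ss = (D/Vd)·f/(1−f), so D = Cmin,ss·Vd·(1−f)/f.
D = 20 × 139 × (1−f)/f ≈ 20 × 139 × 1.37842 ≈ 3832.01 mg.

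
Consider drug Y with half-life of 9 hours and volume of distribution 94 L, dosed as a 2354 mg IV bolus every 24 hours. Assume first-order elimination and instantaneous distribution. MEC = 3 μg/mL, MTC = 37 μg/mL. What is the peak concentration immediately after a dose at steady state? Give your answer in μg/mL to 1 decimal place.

k = ln2/t½ = ln2/9 ≈ 0.077016 h⁻¹; fraction remaining f = e^(−kτ) = e^(−0.077016×24) ≈ 0.1575.
At steady state, accumulation factor R = 1/(1 − e^(−kτ)) ≈ 1.1869.
Single-dose peak C₀ = D/Vd = 2354/94 ≈ 25.043 μg/mL.
Cmax,ss = C₀/(1 − f) ≈ 25.043/0.8425 ≈ 29.725 μg/mL.
Peak 29.7 μg/mL vs MTC 37 μg/mL: below toxic threshold.

29.7 μg/mL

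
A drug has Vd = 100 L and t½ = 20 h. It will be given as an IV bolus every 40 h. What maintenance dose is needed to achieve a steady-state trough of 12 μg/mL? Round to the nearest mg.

τ/t½ = 40/20 ≈ 2, so f = (1/2)^(40/20) ≈ 0.250000.
Cmin,ss = (D/Vd)·f/(1−f), so D = Cmin,ss·Vd·(1−f)/f.
D = 12 × 100 × (1−f)/f ≈ 12 × 100 × 3.00000 ≈ 3600.00 mg.

3600 mg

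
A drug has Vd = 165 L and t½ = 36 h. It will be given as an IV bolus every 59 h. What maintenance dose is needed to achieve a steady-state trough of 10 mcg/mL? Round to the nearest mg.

3489 mg

τ/t½ = 59/36 ≈ 1.6389, so f = (1/2)^(59/36) ≈ 0.321104.
Cmin,ss = (D/Vd)·f/(1−f), so D = Cmin,ss·Vd·(1−f)/f.
D = 10 × 165 × (1−f)/f ≈ 10 × 165 × 2.11426 ≈ 3488.53 mg.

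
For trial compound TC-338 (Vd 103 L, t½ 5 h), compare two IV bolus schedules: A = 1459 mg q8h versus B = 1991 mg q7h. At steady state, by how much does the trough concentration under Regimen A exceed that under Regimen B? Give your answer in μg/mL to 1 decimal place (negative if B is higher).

Regimen A: f = (1/2)^(8/5) ≈ 0.3299; Cmin,ss = (1459/103)·f/(1−f) ≈ 6.974 μg/mL.
Regimen B: f = (1/2)^(7/5) ≈ 0.3789; Cmin,ss = (1991/103)·f/(1−f) ≈ 11.792 μg/mL.
Difference ≈ 6.974 − 11.792 ≈ -4.818 μg/mL.

-4.8 μg/mL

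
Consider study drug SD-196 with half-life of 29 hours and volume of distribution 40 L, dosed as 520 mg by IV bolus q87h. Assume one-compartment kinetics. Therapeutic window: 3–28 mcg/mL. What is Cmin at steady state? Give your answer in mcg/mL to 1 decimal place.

1.9 mcg/mL

τ = 87 h = 3 half-lives, so f = (1/2)^3 = 0.125.
Accumulation ratio R = 1/(1 − f) = 1/0.875 = 8/7.
Single-dose peak C₀ = D/Vd = 520/40 = 13 mcg/mL.
Steady-state peak Cmax,ss = C₀·R = 13 × 8/7 ≈ 14.857 mcg/mL.
Steady-state trough Cmin,ss = Cmax,ss·f ≈ 14.857 × 0.125 ≈ 1.857 mcg/mL.
Trough 1.9 mcg/mL vs MEC 3 mcg/mL: subtherapeutic.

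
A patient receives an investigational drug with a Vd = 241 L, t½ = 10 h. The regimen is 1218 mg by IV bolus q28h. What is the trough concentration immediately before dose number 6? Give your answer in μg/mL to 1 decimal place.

f = (1/2)^(τ/t½) = (1/2)^(28/10) ≈ 0.1436.
C₀ = D/Vd = 1218/241 ≈ 5.054 μg/mL.
Before the 6th dose, 5 doses have been given. Superposition: Cmin = C₀·(f + f² + … + f^5).
≈ 5.054 × (0.1436 + 0.0206 + 0.0030 + 0.0004 + 0.0001) ≈ 5.054 × 0.1677 ≈ 0.848 μg/mL.

0.8 μg/mL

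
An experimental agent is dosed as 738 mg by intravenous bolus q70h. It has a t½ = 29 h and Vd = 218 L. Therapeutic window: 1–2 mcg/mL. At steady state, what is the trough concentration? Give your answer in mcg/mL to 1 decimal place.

0.8 mcg/mL

Over one 70-h interval, 70/29 ≈ 2.4138 half-lives elapse, leaving f ≈ 0.1877 of each dose.
Accumulation ratio R = 1/(1 − f) ≈ 1/0.8123 ≈ 1.2311.
Each bolus raises the concentration by D/Vd = 738/218 ≈ 3.385 mcg/mL.
Steady-state peak Cmax,ss = C₀·R ≈ 3.385 × 1.2311 ≈ 4.167 mcg/mL.
One interval later, Cmin,ss = Cmax,ss·e^(−kτ) ≈ 4.167 × 0.1877 ≈ 0.782 mcg/mL.
Trough 0.8 mcg/mL vs MEC 1 mcg/mL: subtherapeutic.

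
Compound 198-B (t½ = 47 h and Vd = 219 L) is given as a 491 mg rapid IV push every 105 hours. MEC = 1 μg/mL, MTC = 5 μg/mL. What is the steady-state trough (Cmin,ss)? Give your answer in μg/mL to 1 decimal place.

k = ln2/t½ = ln2/47 ≈ 0.014748 h⁻¹; fraction remaining f = e^(−kτ) = e^(−0.014748×105) ≈ 0.2126.
At steady state, accumulation factor R = 1/(1 − e^(−kτ)) ≈ 1.2700.
Each bolus raises the concentration by D/Vd = 491/219 ≈ 2.242 μg/mL.
Steady-state peak Cmax,ss = C₀·R ≈ 2.242 × 1.2700 ≈ 2.847 μg/mL.
One interval later, Cmin,ss = Cmax,ss·e^(−kτ) ≈ 2.847 × 0.2126 ≈ 0.605 μg/mL.
Trough 0.6 μg/mL vs MEC 1 μg/mL: subtherapeutic.

0.6 μg/mL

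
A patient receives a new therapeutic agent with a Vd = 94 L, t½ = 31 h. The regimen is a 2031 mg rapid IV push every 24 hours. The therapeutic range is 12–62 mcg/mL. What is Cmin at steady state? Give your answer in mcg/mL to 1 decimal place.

30.4 mcg/mL

k = ln2/t½ = ln2/31 ≈ 0.022360 h⁻¹; fraction remaining f = e^(−kτ) = e^(−0.022360×24) ≈ 0.5847.
Accumulation ratio R = 1/(1 − f) ≈ 1/0.4153 ≈ 2.4079.
Single-dose peak C₀ = D/Vd = 2031/94 ≈ 21.606 mcg/mL.
Steady-state peak Cmax,ss = C₀·R ≈ 21.606 × 2.4079 ≈ 52.025 mcg/mL.
One interval later, Cmin,ss = Cmax,ss·e^(−kτ) ≈ 52.025 × 0.5847 ≈ 30.419 mcg/mL.
Trough 30.4 mcg/mL vs MEC 12 mcg/mL: adequate.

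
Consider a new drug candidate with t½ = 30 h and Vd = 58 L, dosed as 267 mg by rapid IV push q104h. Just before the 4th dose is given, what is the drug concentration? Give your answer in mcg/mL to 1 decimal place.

0.5 mcg/mL

f = (1/2)^(τ/t½) = (1/2)^(104/30) ≈ 0.0905.
C₀ = D/Vd = 267/58 ≈ 4.603 mcg/mL.
Before the 4th dose, 3 doses have been given. Superposition: Cmin = C₀·(f + f² + … + f^3).
≈ 4.603 × (0.0905 + 0.0082 + 0.0007) ≈ 4.603 × 0.0994 ≈ 0.458 mcg/mL.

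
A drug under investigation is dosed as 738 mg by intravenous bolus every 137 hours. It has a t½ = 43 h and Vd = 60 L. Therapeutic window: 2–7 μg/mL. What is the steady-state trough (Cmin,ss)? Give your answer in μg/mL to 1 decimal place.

1.5 μg/mL

Over one 137-h interval, 137/43 ≈ 3.186 half-lives elapse, leaving f ≈ 0.1099 of each dose.
At steady state, accumulation factor R = 1/(1 − e^(−kτ)) ≈ 1.1235.
Each bolus raises the concentration by D/Vd = 738/60 ≈ 12.300 μg/mL.
Steady-state peak Cmax,ss = C₀·R ≈ 12.300 × 1.1235 ≈ 13.819 μg/mL.
One interval later, Cmin,ss = Cmax,ss·e^(−kτ) ≈ 13.819 × 0.1099 ≈ 1.519 μg/mL.
Trough 1.5 μg/mL vs MEC 2 μg/mL: subtherapeutic.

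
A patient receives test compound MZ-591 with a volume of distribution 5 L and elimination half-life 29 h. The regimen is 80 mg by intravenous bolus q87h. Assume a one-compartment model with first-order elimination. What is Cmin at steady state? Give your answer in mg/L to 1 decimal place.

τ = 87 h = 3 half-lives, so f = (1/2)^3 = 0.125.
At steady state, R = 1/(1 − 0.125) = 8/7.
Single-dose peak C₀ = D/Vd = 80/5 = 16 mg/L.
Steady-state peak Cmax,ss = C₀·R = 16 × 8/7 ≈ 18.286 mg/L.
Steady-state trough Cmin,ss = Cmax,ss·f ≈ 18.286 × 0.125 ≈ 2.286 mg/L.

2.3 mg/L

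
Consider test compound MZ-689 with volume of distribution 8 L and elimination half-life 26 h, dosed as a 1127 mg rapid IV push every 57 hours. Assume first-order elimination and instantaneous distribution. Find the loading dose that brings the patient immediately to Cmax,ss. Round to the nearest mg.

f = (1/2)^(57/26) ≈ 0.218801; accumulation ratio R = 1/(1−f) ≈ 1.28008.
Loading dose to hit Cmax,ss on first dose: D_load = D_maint·R ≈ 1127 × 1.28008 ≈ 1442.65 mg.

1443 mg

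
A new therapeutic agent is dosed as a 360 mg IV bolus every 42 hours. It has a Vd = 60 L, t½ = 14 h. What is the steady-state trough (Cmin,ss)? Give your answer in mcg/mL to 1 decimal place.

0.9 mcg/mL

τ = 42 h = 3 half-lives, so f = (1/2)^3 = 0.125.
At steady state, R = 1/(1 − 0.125) = 8/7.
Single-dose peak C₀ = D/Vd = 360/60 = 6 mcg/mL.
Steady-state peak Cmax,ss = C₀·R = 6 × 8/7 ≈ 6.857 mcg/mL.
Steady-state trough Cmin,ss = Cmax,ss·f ≈ 6.857 × 0.125 ≈ 0.857 mcg/mL.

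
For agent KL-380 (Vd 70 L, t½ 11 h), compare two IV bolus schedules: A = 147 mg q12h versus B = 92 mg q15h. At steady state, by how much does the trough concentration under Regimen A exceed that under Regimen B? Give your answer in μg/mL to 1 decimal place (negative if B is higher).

1.0 μg/mL

Regimen A: f = (1/2)^(12/11) ≈ 0.4695; Cmin,ss = (147/70)·f/(1−f) ≈ 1.859 μg/mL.
Regimen B: f = (1/2)^(15/11) ≈ 0.3886; Cmin,ss = (92/70)·f/(1−f) ≈ 0.835 μg/mL.
Difference ≈ 1.859 − 0.835 ≈ 1.024 μg/mL.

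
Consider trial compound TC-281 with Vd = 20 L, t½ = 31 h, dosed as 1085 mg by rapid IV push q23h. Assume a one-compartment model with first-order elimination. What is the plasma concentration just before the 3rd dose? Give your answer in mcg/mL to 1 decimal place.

f = (1/2)^(τ/t½) = (1/2)^(23/31) ≈ 0.5979.
C₀ = D/Vd = 1085/20 ≈ 54.250 mcg/mL.
Before the 3rd dose, 2 doses have been given. Superposition: Cmin = C₀·(f + f²).
≈ 54.250 × (0.5979 + 0.3575) ≈ 54.250 × 0.9554 ≈ 51.830 mcg/mL.

51.8 mcg/mL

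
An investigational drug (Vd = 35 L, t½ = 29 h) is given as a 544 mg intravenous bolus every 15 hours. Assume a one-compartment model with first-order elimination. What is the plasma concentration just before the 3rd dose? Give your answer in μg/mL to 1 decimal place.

f = (1/2)^(τ/t½) = (1/2)^(15/29) ≈ 0.6987.
C₀ = D/Vd = 544/35 ≈ 15.543 μg/mL.
Before the 3rd dose, 2 doses have been given. Superposition: Cmin = C₀·(f + f²).
≈ 15.543 × (0.6987 + 0.4882) ≈ 15.543 × 1.1869 ≈ 18.448 μg/mL.

18.4 μg/mL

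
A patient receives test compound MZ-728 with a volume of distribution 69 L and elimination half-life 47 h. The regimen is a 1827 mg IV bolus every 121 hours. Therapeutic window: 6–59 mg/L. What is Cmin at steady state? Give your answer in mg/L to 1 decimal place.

5.3 mg/L

τ/t½ = 121/47 ≈ 2.5745, so fraction remaining f = (1/2)^(121/47) ≈ 0.1679.
Accumulation ratio R = 1/(1 − f) ≈ 1/0.8321 ≈ 1.2018.
Each bolus raises the concentration by D/Vd = 1827/69 ≈ 26.478 mg/L.
Cmax,ss = C₀/(1 − f) ≈ 26.478/0.8321 ≈ 31.821 mg/L.
One interval later, Cmin,ss = Cmax,ss·e^(−kτ) ≈ 31.821 × 0.1679 ≈ 5.343 mg/L.
Trough 5.3 mg/L vs MEC 6 mg/L: subtherapeutic.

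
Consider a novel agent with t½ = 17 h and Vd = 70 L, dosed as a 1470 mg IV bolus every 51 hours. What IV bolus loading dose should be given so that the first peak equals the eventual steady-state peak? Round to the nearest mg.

f = (1/2)^(51/17) ≈ 0.125000; accumulation ratio R = 1/(1−f) ≈ 1.14286.
Loading dose to hit Cmax,ss on first dose: D_load = D_maint·R ≈ 1470 × 1.14286 ≈ 1680.00 mg.

1680 mg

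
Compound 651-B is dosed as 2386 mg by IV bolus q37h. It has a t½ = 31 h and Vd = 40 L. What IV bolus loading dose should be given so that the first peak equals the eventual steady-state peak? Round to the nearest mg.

f = (1/2)^(37/31) ≈ 0.437226; accumulation ratio R = 1/(1−f) ≈ 1.77691.
Loading dose to hit Cmax,ss on first dose: D_load = D_maint·R ≈ 2386 × 1.77691 ≈ 4239.71 mg.

4240 mg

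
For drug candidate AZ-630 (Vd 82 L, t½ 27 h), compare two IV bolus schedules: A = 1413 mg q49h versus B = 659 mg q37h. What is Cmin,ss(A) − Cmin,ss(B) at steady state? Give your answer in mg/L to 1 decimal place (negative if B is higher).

1.8 mg/L

Regimen A: f = (1/2)^(49/27) ≈ 0.2842; Cmin,ss = (1413/82)·f/(1−f) ≈ 6.842 mg/L.
Regimen B: f = (1/2)^(37/27) ≈ 0.3868; Cmin,ss = (659/82)·f/(1−f) ≈ 5.069 mg/L.
Difference ≈ 6.842 − 5.069 ≈ 1.773 mg/L.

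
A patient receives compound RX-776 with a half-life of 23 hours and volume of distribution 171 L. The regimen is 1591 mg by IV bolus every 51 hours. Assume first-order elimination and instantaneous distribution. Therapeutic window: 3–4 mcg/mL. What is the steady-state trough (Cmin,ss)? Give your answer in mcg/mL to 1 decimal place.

2.5 mcg/mL

τ/t½ = 51/23 ≈ 2.2174, so fraction remaining f = (1/2)^(51/23) ≈ 0.2150.
At steady state, accumulation factor R = 1/(1 − e^(−kτ)) ≈ 1.2739.
Each bolus raises the concentration by D/Vd = 1591/171 ≈ 9.304 mcg/mL.
Cmax,ss = C₀/(1 − f) ≈ 9.304/0.7850 ≈ 11.852 mcg/mL.
One interval later, Cmin,ss = Cmax,ss·e^(−kτ) ≈ 11.852 × 0.2150 ≈ 2.548 mcg/mL.
Trough 2.5 mcg/mL vs MEC 3 mcg/mL: subtherapeutic.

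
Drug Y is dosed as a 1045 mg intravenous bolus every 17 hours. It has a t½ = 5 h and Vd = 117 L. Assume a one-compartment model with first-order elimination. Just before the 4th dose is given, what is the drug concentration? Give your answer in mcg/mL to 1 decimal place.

0.9 mcg/mL

f = (1/2)^(τ/t½) = (1/2)^(17/5) ≈ 0.0947.
C₀ = D/Vd = 1045/117 ≈ 8.932 mcg/mL.
Before the 4th dose, 3 doses have been given. Superposition: Cmin = C₀·(f + f² + … + f^3).
≈ 8.932 × (0.0947 + 0.0090 + 0.0008) ≈ 8.932 × 0.1045 ≈ 0.933 mcg/mL.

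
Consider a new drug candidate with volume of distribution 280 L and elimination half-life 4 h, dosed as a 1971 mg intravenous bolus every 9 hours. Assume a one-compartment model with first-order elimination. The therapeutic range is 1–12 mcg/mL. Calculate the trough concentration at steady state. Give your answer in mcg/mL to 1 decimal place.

1.9 mcg/mL

Over one 9-h interval, 9/4 ≈ 2.25 half-lives elapse, leaving f ≈ 0.2102 of each dose.
Accumulation ratio R = 1/(1 − f) ≈ 1/0.7898 ≈ 1.2661.
Each bolus raises the concentration by D/Vd = 1971/280 ≈ 7.039 mcg/mL.
Cmax,ss = C₀/(1 − f) ≈ 7.039/0.7898 ≈ 8.912 mcg/mL.
One interval later, Cmin,ss = Cmax,ss·e^(−kτ) ≈ 8.912 × 0.2102 ≈ 1.873 mcg/mL.
Trough 1.9 mcg/mL vs MEC 1 mcg/mL: adequate.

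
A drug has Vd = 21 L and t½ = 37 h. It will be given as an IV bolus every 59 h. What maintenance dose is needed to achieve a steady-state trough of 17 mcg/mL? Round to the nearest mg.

721 mg

τ/t½ = 59/37 ≈ 1.5946, so f = (1/2)^(59/37) ≈ 0.331115.
Cmin,ss = (D/Vd)·f/(1−f), so D = Cmin,ss·Vd·(1−f)/f.
D = 17 × 21 × (1−f)/f ≈ 17 × 21 × 2.02010 ≈ 721.18 mg.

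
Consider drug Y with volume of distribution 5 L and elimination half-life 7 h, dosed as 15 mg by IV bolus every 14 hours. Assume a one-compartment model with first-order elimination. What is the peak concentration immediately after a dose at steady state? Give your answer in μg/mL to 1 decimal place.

4.0 μg/mL

The dosing interval is 2 half-lives, so f = 2^(−2) = 0.25.
Accumulation ratio R = 1/(1 − f) = 1/0.75 = 4/3.
Single-dose peak C₀ = D/Vd = 15/5 = 3 μg/mL.
Steady-state peak Cmax,ss = C₀·R = 3 × 4/3 ≈ 4.000 μg/mL.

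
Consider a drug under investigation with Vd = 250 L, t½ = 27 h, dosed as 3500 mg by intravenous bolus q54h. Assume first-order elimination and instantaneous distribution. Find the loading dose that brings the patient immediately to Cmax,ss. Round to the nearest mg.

4667 mg

f = (1/2)^(54/27) ≈ 0.250000; accumulation ratio R = 1/(1−f) ≈ 1.33333.
Loading dose to hit Cmax,ss on first dose: D_load = D_maint·R ≈ 3500 × 1.33333 ≈ 4666.65 mg.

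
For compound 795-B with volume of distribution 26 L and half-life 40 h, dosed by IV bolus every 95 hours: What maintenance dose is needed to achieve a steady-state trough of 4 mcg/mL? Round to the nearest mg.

435 mg

τ/t½ = 95/40 ≈ 2.375, so f = (1/2)^(95/40) ≈ 0.192776.
Cmin,ss = (D/Vd)·f/(1−f), so D = Cmin,ss·Vd·(1−f)/f.
D = 4 × 26 × (1−f)/f ≈ 4 × 26 × 4.18737 ≈ 435.49 mg.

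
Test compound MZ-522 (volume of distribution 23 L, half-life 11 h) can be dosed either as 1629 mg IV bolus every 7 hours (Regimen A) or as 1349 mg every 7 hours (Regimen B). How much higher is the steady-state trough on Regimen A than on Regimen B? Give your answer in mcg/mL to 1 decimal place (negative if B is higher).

22.0 mcg/mL

Regimen A: f = (1/2)^(7/11) ≈ 0.6433; Cmin,ss = (1629/23)·f/(1−f) ≈ 127.733 mcg/mL.
Regimen B: f = (1/2)^(7/11) ≈ 0.6433; Cmin,ss = (1349/23)·f/(1−f) ≈ 105.778 mcg/mL.
Difference ≈ 127.733 − 105.778 ≈ 21.955 mcg/mL.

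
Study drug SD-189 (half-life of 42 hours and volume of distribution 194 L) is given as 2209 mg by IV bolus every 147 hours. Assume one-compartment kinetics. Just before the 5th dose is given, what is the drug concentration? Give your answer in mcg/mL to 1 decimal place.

1.1 mcg/mL

f = (1/2)^(τ/t½) = (1/2)^(147/42) ≈ 0.0884.
C₀ = D/Vd = 2209/194 ≈ 11.387 mcg/mL.
Before the 5th dose, 4 doses have been given. Superposition: Cmin = C₀·(f + f² + … + f^4).
≈ 11.387 × (0.0884 + 0.0078 + 0.0007 + 0.0001) ≈ 11.387 × 0.0970 ≈ 1.105 mcg/mL.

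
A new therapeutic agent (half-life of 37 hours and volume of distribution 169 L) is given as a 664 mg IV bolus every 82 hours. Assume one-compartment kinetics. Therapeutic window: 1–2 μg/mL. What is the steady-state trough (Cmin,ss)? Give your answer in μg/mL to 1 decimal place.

1.1 μg/mL

k = ln2/t½ = ln2/37 ≈ 0.018734 h⁻¹; fraction remaining f = e^(−kτ) = e^(−0.018734×82) ≈ 0.2152.
Single-dose peak C₀ = D/Vd = 664/169 ≈ 3.929 μg/mL.
Steady-state trough Cmin,ss = C₀·f/(1−f) ≈ 3.929 × 0.2152/0.7848 ≈ 1.077 μg/mL.
Trough 1.1 μg/mL vs MEC 1 μg/mL: adequate.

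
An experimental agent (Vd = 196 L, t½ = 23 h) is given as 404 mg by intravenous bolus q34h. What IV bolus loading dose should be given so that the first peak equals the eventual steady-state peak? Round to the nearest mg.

f = (1/2)^(34/23) ≈ 0.358921; accumulation ratio R = 1/(1−f) ≈ 1.55987.
Loading dose to hit Cmax,ss on first dose: D_load = D_maint·R ≈ 404 × 1.55987 ≈ 630.19 mg.

630 mg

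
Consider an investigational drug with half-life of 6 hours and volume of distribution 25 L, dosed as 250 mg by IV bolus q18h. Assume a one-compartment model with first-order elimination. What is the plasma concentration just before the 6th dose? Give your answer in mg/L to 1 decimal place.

f = (1/2)^(τ/t½) = (1/2)^(18/6) ≈ 0.1250.
C₀ = D/Vd = 250/25 ≈ 10.000 mg/L.
Before the 6th dose, 5 doses have been given. Superposition: Cmin = C₀·(f + f² + … + f^5).
≈ 10.000 × (0.1250 + 0.0156 + 0.0020 + 0.0002 + 0.0000) ≈ 10.000 × 0.1428 ≈ 1.428 mg/L.

1.4 mg/L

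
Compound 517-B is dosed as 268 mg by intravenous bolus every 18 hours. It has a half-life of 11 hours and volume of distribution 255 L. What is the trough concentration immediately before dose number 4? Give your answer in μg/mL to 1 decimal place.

0.5 μg/mL

f = (1/2)^(τ/t½) = (1/2)^(18/11) ≈ 0.3217.
C₀ = D/Vd = 268/255 ≈ 1.051 μg/mL.
Before the 4th dose, 3 doses have been given. Superposition: Cmin = C₀·(f + f² + … + f^3).
≈ 1.051 × (0.3217 + 0.1035 + 0.0333) ≈ 1.051 × 0.4585 ≈ 0.482 μg/mL.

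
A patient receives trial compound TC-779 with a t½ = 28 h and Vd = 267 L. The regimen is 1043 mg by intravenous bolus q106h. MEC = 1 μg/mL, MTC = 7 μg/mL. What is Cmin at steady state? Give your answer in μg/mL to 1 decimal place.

0.3 μg/mL

k = ln2/t½ = ln2/28 ≈ 0.024755 h⁻¹; fraction remaining f = e^(−kτ) = e^(−0.024755×106) ≈ 0.0725.
At steady state, accumulation factor R = 1/(1 − e^(−kτ)) ≈ 1.0782.
Single-dose peak C₀ = D/Vd = 1043/267 ≈ 3.906 μg/mL.
Cmax,ss = C₀/(1 − f) ≈ 3.906/0.9275 ≈ 4.211 μg/mL.
Steady-state trough Cmin,ss = Cmax,ss·f ≈ 4.211 × 0.0725 ≈ 0.305 μg/mL.
Trough 0.3 μg/mL vs MEC 1 μg/mL: subtherapeutic.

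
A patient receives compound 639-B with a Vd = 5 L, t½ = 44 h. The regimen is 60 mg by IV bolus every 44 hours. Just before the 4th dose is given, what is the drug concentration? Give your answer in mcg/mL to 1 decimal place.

f = (1/2)^(τ/t½) = (1/2)^(44/44) ≈ 0.5000.
C₀ = D/Vd = 60/5 ≈ 12.000 mcg/mL.
Before the 4th dose, 3 doses have been given. Superposition: Cmin = C₀·(f + f² + … + f^3).
≈ 12.000 × (0.5000 + 0.2500 + 0.1250) ≈ 12.000 × 0.8750 ≈ 10.500 mcg/mL.

10.5 mcg/mL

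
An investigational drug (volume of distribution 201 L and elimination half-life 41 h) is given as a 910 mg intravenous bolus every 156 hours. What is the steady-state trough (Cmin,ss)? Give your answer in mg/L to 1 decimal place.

τ/t½ = 156/41 ≈ 3.8049, so fraction remaining f = (1/2)^(156/41) ≈ 0.0716.
At steady state, accumulation factor R = 1/(1 − e^(−kτ)) ≈ 1.0771.
Each bolus raises the concentration by D/Vd = 910/201 ≈ 4.527 mg/L.
Steady-state peak Cmax,ss = C₀·R ≈ 4.527 × 1.0771 ≈ 4.876 mg/L.
One interval later, Cmin,ss = Cmax,ss·e^(−kτ) ≈ 4.876 × 0.0716 ≈ 0.349 mg/L.

0.3 mg/L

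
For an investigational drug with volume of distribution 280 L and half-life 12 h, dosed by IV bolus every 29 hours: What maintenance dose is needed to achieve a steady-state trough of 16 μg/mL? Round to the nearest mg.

τ/t½ = 29/12 ≈ 2.4167, so f = (1/2)^(29/12) ≈ 0.187288.
Cmin,ss = (D/Vd)·f/(1−f), so D = Cmin,ss·Vd·(1−f)/f.
D = 16 × 280 × (1−f)/f ≈ 16 × 280 × 4.33937 ≈ 19440.38 mg.

19440 mg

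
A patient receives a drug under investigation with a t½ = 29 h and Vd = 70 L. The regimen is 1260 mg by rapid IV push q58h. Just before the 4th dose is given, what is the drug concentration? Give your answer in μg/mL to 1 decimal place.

f = (1/2)^(τ/t½) = (1/2)^(58/29) ≈ 0.2500.
C₀ = D/Vd = 1260/70 ≈ 18.000 μg/mL.
Before the 4th dose, 3 doses have been given. Superposition: Cmin = C₀·(f + f² + … + f^3).
≈ 18.000 × (0.2500 + 0.0625 + 0.0156) ≈ 18.000 × 0.3281 ≈ 5.906 μg/mL.

5.9 μg/mL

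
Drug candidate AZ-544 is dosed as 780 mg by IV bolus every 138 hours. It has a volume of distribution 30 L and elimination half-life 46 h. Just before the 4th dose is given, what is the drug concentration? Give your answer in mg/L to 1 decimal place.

f = (1/2)^(τ/t½) = (1/2)^(138/46) ≈ 0.1250.
C₀ = D/Vd = 780/30 ≈ 26.000 mg/L.
Before the 4th dose, 3 doses have been given. Superposition: Cmin = C₀·(f + f² + … + f^3).
≈ 26.000 × (0.1250 + 0.0156 + 0.0020) ≈ 26.000 × 0.1426 ≈ 3.708 mg/L.

3.7 mg/L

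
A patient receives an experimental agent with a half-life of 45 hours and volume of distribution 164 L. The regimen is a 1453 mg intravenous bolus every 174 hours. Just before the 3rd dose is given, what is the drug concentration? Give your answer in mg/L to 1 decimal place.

f = (1/2)^(τ/t½) = (1/2)^(174/45) ≈ 0.0686.
C₀ = D/Vd = 1453/164 ≈ 8.860 mg/L.
Before the 3rd dose, 2 doses have been given. Superposition: Cmin = C₀·(f + f²).
≈ 8.860 × (0.0686 + 0.0047) ≈ 8.860 × 0.0733 ≈ 0.649 mg/L.

0.6 mg/L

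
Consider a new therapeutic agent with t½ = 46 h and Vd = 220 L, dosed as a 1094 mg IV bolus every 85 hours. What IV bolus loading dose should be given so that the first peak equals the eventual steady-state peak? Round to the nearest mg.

f = (1/2)^(85/46) ≈ 0.277811; accumulation ratio R = 1/(1−f) ≈ 1.38468.
Loading dose to hit Cmax,ss on first dose: D_load = D_maint·R ≈ 1094 × 1.38468 ≈ 1514.84 mg.

1515 mg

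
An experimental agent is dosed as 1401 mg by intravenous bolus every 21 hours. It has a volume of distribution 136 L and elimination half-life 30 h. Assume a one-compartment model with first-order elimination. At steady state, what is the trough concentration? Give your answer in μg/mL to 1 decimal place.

16.5 μg/mL

Over one 21-h interval, 21/30 ≈ 0.7 half-lives elapse, leaving f ≈ 0.6156 of each dose.
Each bolus raises the concentration by D/Vd = 1401/136 ≈ 10.301 μg/mL.
Steady-state trough Cmin,ss = C₀·f/(1−f) ≈ 10.301 × 0.6156/0.3844 ≈ 16.497 μg/mL.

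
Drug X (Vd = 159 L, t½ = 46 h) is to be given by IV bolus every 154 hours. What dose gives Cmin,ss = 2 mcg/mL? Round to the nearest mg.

τ/t½ = 154/46 ≈ 3.3478, so f = (1/2)^(154/46) ≈ 0.098221.
Cmin,ss = (D/Vd)·f/(1−f), so D = Cmin,ss·Vd·(1−f)/f.
D = 2 × 159 × (1−f)/f ≈ 2 × 159 × 9.18112 ≈ 2919.60 mg.

2920 mg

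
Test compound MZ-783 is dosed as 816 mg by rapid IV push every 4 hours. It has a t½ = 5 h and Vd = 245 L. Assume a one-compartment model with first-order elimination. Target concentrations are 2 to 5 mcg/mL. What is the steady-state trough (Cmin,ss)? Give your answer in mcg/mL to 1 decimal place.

Over one 4-h interval, 4/5 ≈ 0.8 half-lives elapse, leaving f ≈ 0.5743 of each dose.
At steady state, accumulation factor R = 1/(1 − e^(−kτ)) ≈ 2.3491.
Single-dose peak C₀ = D/Vd = 816/245 ≈ 3.331 mcg/mL.
Cmax,ss = C₀/(1 − f) ≈ 3.331/0.4257 ≈ 7.825 mcg/mL.
One interval later, Cmin,ss = Cmax,ss·e^(−kτ) ≈ 7.825 × 0.5743 ≈ 4.494 mcg/mL.
Trough 4.5 mcg/mL vs MEC 2 mcg/mL: adequate.

4.5 mcg/mL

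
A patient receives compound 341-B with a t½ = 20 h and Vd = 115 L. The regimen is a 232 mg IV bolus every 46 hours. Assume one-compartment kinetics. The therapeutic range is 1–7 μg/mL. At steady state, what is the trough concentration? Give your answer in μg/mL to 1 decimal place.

0.5 μg/mL

k = ln2/t½ = ln2/20 ≈ 0.034657 h⁻¹; fraction remaining f = e^(−kτ) = e^(−0.034657×46) ≈ 0.2031.
At steady state, accumulation factor R = 1/(1 − e^(−kτ)) ≈ 1.2549.
Each bolus raises the concentration by D/Vd = 232/115 ≈ 2.017 μg/mL.
Cmax,ss = C₀/(1 − f) ≈ 2.017/0.7969 ≈ 2.531 μg/mL.
One interval later, Cmin,ss = Cmax,ss·e^(−kτ) ≈ 2.531 × 0.2031 ≈ 0.514 μg/mL.
Trough 0.5 μg/mL vs MEC 1 μg/mL: subtherapeutic.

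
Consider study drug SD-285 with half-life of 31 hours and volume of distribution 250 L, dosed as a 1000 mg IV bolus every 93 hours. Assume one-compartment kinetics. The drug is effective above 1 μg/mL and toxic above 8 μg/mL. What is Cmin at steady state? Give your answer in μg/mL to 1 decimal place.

τ = 93 h = 3 half-lives, so f = (1/2)^3 = 0.125.
Accumulation ratio R = 1/(1 − f) = 1/0.875 = 8/7.
Single-dose peak C₀ = D/Vd = 1000/250 = 4 μg/mL.
Steady-state peak Cmax,ss = C₀·R = 4 × 8/7 ≈ 4.571 μg/mL.
Steady-state trough Cmin,ss = Cmax,ss·f ≈ 4.571 × 0.125 ≈ 0.571 μg/mL.
Trough 0.6 μg/mL vs MEC 1 μg/mL: subtherapeutic.

0.6 μg/mL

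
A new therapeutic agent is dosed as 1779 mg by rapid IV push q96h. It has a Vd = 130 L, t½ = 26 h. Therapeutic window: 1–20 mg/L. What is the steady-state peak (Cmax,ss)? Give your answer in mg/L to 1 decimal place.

14.8 mg/L

Over one 96-h interval, 96/26 ≈ 3.6923 half-lives elapse, leaving f ≈ 0.0774 of each dose.
Accumulation ratio R = 1/(1 − f) ≈ 1/0.9226 ≈ 1.0839.
Single-dose peak C₀ = D/Vd = 1779/130 ≈ 13.685 mg/L.
Steady-state peak Cmax,ss = C₀·R ≈ 13.685 × 1.0839 ≈ 14.833 mg/L.
Peak 14.8 mg/L vs MTC 20 mg/L: below toxic threshold.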